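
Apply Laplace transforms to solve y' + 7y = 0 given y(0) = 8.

L{y'} + 7L{y} = 0. sY - 8 + 7Y = 0. Y(s+7) = 8. Y = 8/(s+7)

Final answer: y(t) = 8e^(-7t)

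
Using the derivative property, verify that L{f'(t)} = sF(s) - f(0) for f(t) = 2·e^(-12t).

f'(t) = -24e^(-12t). Direct: L{f'(t)} = -24/(s+12). Property: s·2/(s+12) - 2 = (2s - 2(s+12))/(s+12) = -24/(s+12). ✓

Final answer: -24/(s+12)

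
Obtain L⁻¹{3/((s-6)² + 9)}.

Form: b/((s-a)² + b²) → e^(at)sin(bt). With a=6, b=3

Final answer: e^(6t)·sin(3t)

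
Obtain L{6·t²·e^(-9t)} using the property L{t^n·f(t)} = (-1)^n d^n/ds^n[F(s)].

L{e^(-9t)} = 1/(s+9). d/ds[1/(s+9)] = -1/(s+9)². d²/ds²[1/(s+9)] = 2/(s+9)³. So L{t²·e^(-9t)} = (-1)² · 2/(s+9)³ = 2/(s+9)³. Then L{6·t²·e^(-9t)} = 6·2/(s+9)³ = 12/(s+9)³

Final answer: 12/(s+9)³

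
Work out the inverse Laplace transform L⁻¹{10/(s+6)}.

L⁻¹{1/(s-a)} = e^(at), so L⁻¹{1/(s+6)} = e^(-6t), and L⁻¹{10/(s+6)} = 10·e^(-6t)

Final answer: 10·e^(-6t)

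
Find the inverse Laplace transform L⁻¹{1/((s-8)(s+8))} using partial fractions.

Decompose: A/(s-8) + B/(s+8). A = 1/16, B = -1/16. f(t) = (e^(8t) - e^(-8t))/16

Final answer: (e^(8t) - e^(-8t))/16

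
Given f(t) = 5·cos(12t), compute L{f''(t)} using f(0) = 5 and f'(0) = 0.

F(s) = 5s/(s² + 144). L{f''(t)} = s²F(s) - sf(0) - f'(0) = 5s³/(s² + 144) - 5s = (5s³ - 5s(s² + 144))/(s² + 144) = -720s/(s² + 144)

Final answer: -720s/(s² + 144)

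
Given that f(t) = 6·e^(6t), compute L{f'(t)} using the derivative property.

f(0) = 6, F(s) = 6/(s-6). L{f'(t)} = s·F(s) - f(0) = 6s/(s-6) - 6 = (6s - 6(s-6))/(s-6) = 36/(s-6)

Final answer: 36/(s-6)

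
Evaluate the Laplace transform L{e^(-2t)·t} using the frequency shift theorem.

L{e^(at)·t^n} = n!/(s-a)^(n+1), so L{e^(-2t)·t} = 1/(s+2)^2

Final answer: 1/(s+2)^2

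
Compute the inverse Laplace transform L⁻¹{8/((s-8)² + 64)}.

Using frequency shift, L⁻¹{8/((s-8)² + 64)} = e^(8t)·sin(8t)

Final answer: e^(8t)·sin(8t)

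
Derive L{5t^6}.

L{t^n} = n!/s^(n+1). So L{5t^6} = 5·6!/s^7 = 3600/s^7

Final answer: 3600/s^7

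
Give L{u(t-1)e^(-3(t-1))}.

u(t-a)f(t-a) with f(t)=e^(-3t). L{e^(-3t)} = 1/(s+3). By time shift: e^(-s)/(s+3)

Final answer: e^(-s)/(s+3)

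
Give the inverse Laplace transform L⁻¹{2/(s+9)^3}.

L⁻¹{n!/(s-a)^(n+1)} = t^n·e^(at), so L⁻¹{2/(s+9)^3} = t^2·e^(-9t)

Final answer: t^2·e^(-9t)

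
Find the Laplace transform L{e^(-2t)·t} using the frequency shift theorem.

L{e^(at)·t^n} = n!/(s-a)^(n+1), so L{e^(-2t)·t} = 1/(s+2)^2

Final answer: 1/(s+2)^2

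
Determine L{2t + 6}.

L{2t + 6} = 2·L{t} + 6·L{1} = 2/s² + 6/s

Final answer: 2/s² + 6/s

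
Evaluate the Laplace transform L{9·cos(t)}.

L{cos(ωt)} = s/(s² + ω²), so L{cos(t)} = s/(s² + 1). Then L{9·cos(t)} = 9·s/(s² + 1) = 9s/(s² + 1)

Final answer: 9s/(s² + 1)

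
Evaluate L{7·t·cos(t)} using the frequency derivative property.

L{cos(t)} = s/(s² + 1). Derivative: d/ds[s/(s² + 1)] = [(s² + 1) - s·2s]/(s² + 1)² = (1 - s²)/(s² + 1)². So L{t·cos(t)} = -F'(s) = (s² - 1)/(s² + 1)². Then L{7·t·cos(t)} = 7·(s² - 1)/(s² + 1)²

Final answer: 7·(s² - 1)/(s² + 1)²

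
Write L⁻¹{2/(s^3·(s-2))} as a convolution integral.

2/(s^3·(s-2)) = (2/s^3)·(1/(s-2)) = L{t^2}·L{e^(2t)}. So f(t) = t^2*e^(2t) = ∫₀ᵗ τ^2·e^(2(t-τ)) dτ

Final answer: ∫₀ᵗ τ^2·e^(2(t-τ)) dτ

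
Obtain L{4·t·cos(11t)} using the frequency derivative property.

L{cos(11t)} = s/(s² + 121). Derivative: d/ds[s/(s² + 121)] = [(s² + 121) - s·2s]/(s² + 121)² = (121 - s²)/(s² + 121)². So L{t·cos(11t)} = -F'(s) = (s² - 121)/(s² + 121)². Then L{4·t·cos(11t)} = 4·(s² - 121)/(s² + 121)²

Final answer: 4·(s² - 121)/(s² + 121)²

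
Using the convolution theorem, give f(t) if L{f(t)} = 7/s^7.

7/s^7 = (7/s)·(1/s^6) = L{7}·L{t^5/120}. By convolution, f(t) = 7*t^5/120 = ∫₀ᵗ 7·τ^5/120 dτ = 7·t^6/720

Final answer: 7·t^6/720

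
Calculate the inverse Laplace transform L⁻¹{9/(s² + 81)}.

L⁻¹{9/(s² + 81)} = sin(9t)

Final answer: sin(9t)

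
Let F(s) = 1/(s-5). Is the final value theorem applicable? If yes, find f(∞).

sF(s) = s/(s-5) has a pole at s = 5 in the right half-plane. Theorem does NOT apply (unstable system; f(t) = e^(5t) grows without bound).

Final answer: Not applicable (unstable)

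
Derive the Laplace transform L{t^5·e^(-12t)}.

L{t^n·e^(at)} = n!/(s-a)^(n+1), so L{t^5·e^(-12t)} = 120/(s+12)^6

Final answer: 120/(s+12)^6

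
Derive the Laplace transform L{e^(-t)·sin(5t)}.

L{e^(at)·sin(ωt)} = ω/((s-a)² + ω²), so L{e^(-t)·sin(5t)} = 5/((s+1)² + 25)

Final answer: 5/((s+1)² + 25)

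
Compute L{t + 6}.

L{t + 6} = L{t} + 6·L{1} = 1/s² + 6/s

Final answer: 1/s² + 6/s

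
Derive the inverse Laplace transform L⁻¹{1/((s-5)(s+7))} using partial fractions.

Decompose: A/(s-5) + B/(s+7). A = 1/12, B = -1/12. f(t) = (e^(5t) - e^(-7t))/12

Final answer: (e^(5t) - e^(-7t))/12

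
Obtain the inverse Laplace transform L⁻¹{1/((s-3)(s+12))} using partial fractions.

Decompose: A/(s-3) + B/(s+12). A = 1/15, B = -1/15. f(t) = (e^(3t) - e^(-12t))/15

Final answer: (e^(3t) - e^(-12t))/15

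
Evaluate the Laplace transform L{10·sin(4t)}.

L{sin(ωt)} = ω/(s² + ω²), so L{sin(4t)} = 4/(s² + 16). Then L{10·sin(4t)} = 10·4/(s² + 16) = 40/(s² + 16)

Final answer: 40/(s² + 16)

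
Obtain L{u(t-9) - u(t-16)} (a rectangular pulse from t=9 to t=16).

L{u(t-a)} = e^(-as)/s. L{u(t-9) - u(t-16)} = (e^(-9s) - e^(-16s))/s

Final answer: (e^(-9s) - e^(-16s))/s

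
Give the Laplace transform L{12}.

L{12} = 12 · L{1} = 12/s

Final answer: 12/s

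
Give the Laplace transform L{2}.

L{2} = 2 · L{1} = 2/s

Final answer: 2/s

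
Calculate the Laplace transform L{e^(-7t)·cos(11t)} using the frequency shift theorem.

Frequency shift: L{e^(at)f(t)} = F(s-a). L{e^(-7t)·cos(11t)} = (s+7)/((s+7)² + 121)

Final answer: (s+7)/((s+7)² + 121)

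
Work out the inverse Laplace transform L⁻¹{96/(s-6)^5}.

L⁻¹{n!/(s-a)^(n+1)} = t^n·e^(at) with n=4, a=6. So L⁻¹{24/(s-6)^5} = t^4·e^(6t), and L⁻¹{96/(s-6)^5} = (96/24)·t^4·e^(6t) = 4·t^4·e^(6t)

Final answer: 4·t^4·e^(6t)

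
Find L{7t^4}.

L{t^n} = n!/s^(n+1). So L{7t^4} = 7·4!/s^5 = 168/s^5

Final answer: 168/s^5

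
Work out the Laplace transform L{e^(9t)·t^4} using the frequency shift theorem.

L{e^(at)·t^n} = n!/(s-a)^(n+1), so L{e^(9t)·t^4} = 24/(s-9)^5

Final answer: 24/(s-9)^5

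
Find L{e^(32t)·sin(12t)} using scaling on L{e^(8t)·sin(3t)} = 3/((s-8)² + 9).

Scaling with a=4: L{e^(32t)·sin(12t)} = (1/4) · 3/((s/4-8)² + 9). Simplifying: 12/((s-32)² + 144)

Final answer: 12/((s-32)² + 144)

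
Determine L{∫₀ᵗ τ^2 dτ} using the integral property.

L{∫₀ᵗ f(τ)dτ} = F(s)/s with f(t) = t^2. F(s) = 2/s^3, so L{∫₀ᵗ τ^2 dτ} = (2/s^3)/s = 2/s^4. (Check: ∫₀ᵗ τ^2 dτ = t^3/3.)

Final answer: 2/s^4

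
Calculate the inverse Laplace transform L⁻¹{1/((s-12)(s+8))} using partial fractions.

Decompose: A/(s-12) + B/(s+8). A = 1/20, B = -1/20. f(t) = (e^(12t) - e^(-8t))/20

Final answer: (e^(12t) - e^(-8t))/20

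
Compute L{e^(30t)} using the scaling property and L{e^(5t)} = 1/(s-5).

Using L{f(at)} = (1/a)F(s/a) with a=6 and f(t) = e^(5t): L{e^(30t)} = (1/6) · 1/((s/6)-5) = (1/6) · 6/(s-30) = 1/(s-30)

Final answer: 1/(s-30)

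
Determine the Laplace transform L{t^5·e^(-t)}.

L{t^n·e^(at)} = n!/(s-a)^(n+1), so L{t^5·e^(-t)} = 120/(s+1)^6

Final answer: 120/(s+1)^6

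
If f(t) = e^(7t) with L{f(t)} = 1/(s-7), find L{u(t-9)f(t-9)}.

Time shift theorem: L{u(t-a)f(t-a)} = e^(-as)F(s). Here a=9, F(s) = 1/(s-7), so L{u(t-9)f(t-9)} = e^(-9s)·1/(s-7)

Final answer: e^(-9s)·1/(s-7)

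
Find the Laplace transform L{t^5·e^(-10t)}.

L{t^n·e^(at)} = n!/(s-a)^(n+1), so L{t^5·e^(-10t)} = 120/(s+10)^6

Final answer: 120/(s+10)^6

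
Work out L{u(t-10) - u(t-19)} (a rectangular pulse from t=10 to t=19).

L{u(t-a)} = e^(-as)/s. L{u(t-10) - u(t-19)} = (e^(-10s) - e^(-19s))/s

Final answer: (e^(-10s) - e^(-19s))/s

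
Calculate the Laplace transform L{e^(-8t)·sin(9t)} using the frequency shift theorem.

Frequency shift: L{e^(at)f(t)} = F(s-a). L{e^(-8t)·sin(9t)} = 9/((s+8)² + 81)

Final answer: 9/((s+8)² + 81)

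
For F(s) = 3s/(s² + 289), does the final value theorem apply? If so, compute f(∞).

The final value theorem requires all poles of sF(s) in the left half-plane. sF(s) = 3s²/(s² + 289) has poles at s = ±17i (imaginary axis). Theorem does NOT apply (oscillatory system).

Final answer: Not applicable (oscillatory)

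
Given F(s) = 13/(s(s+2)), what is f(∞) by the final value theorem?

f(∞) = lim_{s→0} s·13/(s(s+2)) = lim_{s→0} 13/(s+2) = 13/2 = 13/2

Final answer: 13/2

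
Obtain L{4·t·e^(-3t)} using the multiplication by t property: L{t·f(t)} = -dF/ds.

Using L{t^n·e^(at)} = n!/(s-a)^(n+1), L{t·e^(-3t)} = 1/(s+3)^2, so L{4·t·e^(-3t)} = 4·1/(s+3)^2 = 4/(s+3)^2

Final answer: 4/(s+3)^2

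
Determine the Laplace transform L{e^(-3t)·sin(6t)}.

L{e^(at)·sin(ωt)} = ω/((s-a)² + ω²), so L{e^(-3t)·sin(6t)} = 6/((s+3)² + 36)

Final answer: 6/((s+3)² + 36)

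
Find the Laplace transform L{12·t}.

L{t^n} = n!/s^(n+1), so L{t} = 1/s^2. Then L{12·t} = 12·1/s^2 = 12/s^2

Final answer: 12/s^2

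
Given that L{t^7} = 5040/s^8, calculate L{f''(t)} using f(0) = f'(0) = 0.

L{f''(t)} = s²F(s) - sf(0) - f'(0) = s²·5040/s^8 - 0 - 0 = 5040/s^6

Final answer: 5040/s^6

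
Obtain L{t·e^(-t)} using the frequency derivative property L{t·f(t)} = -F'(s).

L{e^(-t)} = 1/(s+1). By frequency derivative: L{t·e^(-t)} = -d/ds[1/(s+1)] = -(-1)/(s+1)² = 1/(s+1)²

Final answer: 1/(s+1)²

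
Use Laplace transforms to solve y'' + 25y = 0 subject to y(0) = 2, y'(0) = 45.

L{y''} + 25L{y} = 0. s²Y - 2s - 45 + 25Y = 0. Y(s² + 25) = 2s + 45. Y = (2s + 45)/(s² + 25). Inverting: y(t) = 2cos(5t) + 9sin(5t)

Final answer: y(t) = 2cos(5t) + 9sin(5t)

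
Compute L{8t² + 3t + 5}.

L{8t² + 3t + 5} = 8·2/s³ + 3/s² + 5/s = 16/s³ + 3/s² + 5/s

Final answer: 16/s³ + 3/s² + 5/s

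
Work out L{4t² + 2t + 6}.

L{4t² + 2t + 6} = 4·2/s³ + 2/s² + 6/s = 8/s³ + 2/s² + 6/s

Final answer: 8/s³ + 2/s² + 6/s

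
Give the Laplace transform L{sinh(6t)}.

L{sinh(ωt)} = ω/(s² - ω²), so L{sinh(6t)} = 6/(s² - 36)

Final answer: 6/(s² - 36)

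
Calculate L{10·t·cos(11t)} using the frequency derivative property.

L{cos(11t)} = s/(s² + 121). Derivative: d/ds[s/(s² + 121)] = [(s² + 121) - s·2s]/(s² + 121)² = (121 - s²)/(s² + 121)². So L{t·cos(11t)} = -F'(s) = (s² - 121)/(s² + 121)². Then L{10·t·cos(11t)} = 10·(s² - 121)/(s² + 121)²

Final answer: 10·(s² - 121)/(s² + 121)²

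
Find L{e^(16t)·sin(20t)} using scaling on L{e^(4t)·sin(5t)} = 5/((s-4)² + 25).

Scaling with a=4: L{e^(16t)·sin(20t)} = (1/4) · 5/((s/4-4)² + 25). Simplifying: 20/((s-16)² + 400)

Final answer: 20/((s-16)² + 400)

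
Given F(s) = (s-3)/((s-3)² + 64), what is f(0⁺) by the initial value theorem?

f(0⁺) = lim_{s→∞} sF(s) = lim_{s→∞} s(s-3)/((s-3)² + 64) = 1

Final answer: 1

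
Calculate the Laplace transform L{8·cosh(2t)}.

L{cosh(ωt)} = s/(s² - ω²), so L{cosh(2t)} = s/(s² - 4). Then L{8·cosh(2t)} = 8·s/(s² - 4) = 8s/(s² - 4)

Final answer: 8s/(s² - 4)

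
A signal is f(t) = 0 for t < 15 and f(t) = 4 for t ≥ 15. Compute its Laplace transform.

f(t) = 4·u(t-15). L{u(t-15)} = e^(-15s)/s, so L{f(t)} = 4·e^(-15s)/s

Final answer: 4·e^(-15s)/s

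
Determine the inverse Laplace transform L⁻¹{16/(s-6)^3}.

L⁻¹{n!/(s-a)^(n+1)} = t^n·e^(at) with n=2, a=6. So L⁻¹{2/(s-6)^3} = t^2·e^(6t), and L⁻¹{16/(s-6)^3} = (16/2)·t^2·e^(6t) = 8·t^2·e^(6t)

Final answer: 8·t^2·e^(6t)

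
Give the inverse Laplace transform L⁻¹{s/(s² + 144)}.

L⁻¹{s/(s² + 144)} = cos(12t)

Final answer: cos(12t)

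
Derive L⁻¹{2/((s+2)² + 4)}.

Form: b/((s-a)² + b²) → e^(at)sin(bt). With a=-2, b=2

Final answer: e^(-2t)·sin(2t)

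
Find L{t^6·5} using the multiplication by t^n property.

L{5} = 5/s. d^1/ds^1[1/s] = -1/s². d^2/ds^2[1/s] = 2/s^3. d^3/ds^3[1/s] = -6/s^4. d^4/ds^4[1/s] = 24/s^5. d^5/ds^5[1/s] = -120/s^6. d^6/ds^6[1/s] = 720/s^7. So L{t^6} = (-1)^{6}·720/s^7 = 720/s^7. Then L{t^6·5} = 5·720/s^7 = 3600/s^7

Final answer: 3600/s^7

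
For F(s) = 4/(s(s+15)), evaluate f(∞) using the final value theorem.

f(∞) = lim_{s→0} s·4/(s(s+15)) = lim_{s→0} 4/(s+15) = 4/15 = 4/15

Final answer: 4/15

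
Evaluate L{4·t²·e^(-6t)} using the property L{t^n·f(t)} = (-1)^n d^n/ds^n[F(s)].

L{e^(-6t)} = 1/(s+6). d/ds[1/(s+6)] = -1/(s+6)². d²/ds²[1/(s+6)] = 2/(s+6)³. So L{t²·e^(-6t)} = (-1)² · 2/(s+6)³ = 2/(s+6)³. Then L{4·t²·e^(-6t)} = 4·2/(s+6)³ = 8/(s+6)³

Final answer: 8/(s+6)³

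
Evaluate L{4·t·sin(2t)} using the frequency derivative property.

L{sin(2t)} = 2/(s² + 4). By L{t·f(t)} = -F'(s): -d/ds[2/(s² + 4)] = -(2)·(-2s)/(s² + 4)² = 4s/(s² + 4)². Then L{4·t·sin(2t)} = 4·4s/(s² + 4)² = 16s/(s² + 4)²

Final answer: 16s/(s² + 4)²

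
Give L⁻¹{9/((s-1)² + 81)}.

Form: b/((s-a)² + b²) → e^(at)sin(bt). With a=1, b=9

Final answer: e^t·sin(9t)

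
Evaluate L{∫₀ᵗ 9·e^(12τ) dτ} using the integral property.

L{∫₀ᵗ f(τ)dτ} = F(s)/s with F(s) = 9/(s-12), so L{∫₀ᵗ 9·e^(12τ) dτ} = 9/(s(s-12))

Final answer: 9/(s(s-12))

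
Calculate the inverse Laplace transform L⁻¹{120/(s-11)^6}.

L⁻¹{n!/(s-a)^(n+1)} = t^n·e^(at), so L⁻¹{120/(s-11)^6} = t^5·e^(11t)

Final answer: t^5·e^(11t)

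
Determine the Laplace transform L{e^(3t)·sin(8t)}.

L{e^(at)·sin(ωt)} = ω/((s-a)² + ω²), so L{e^(3t)·sin(8t)} = 8/((s-3)² + 64)

Final answer: 8/((s-3)² + 64)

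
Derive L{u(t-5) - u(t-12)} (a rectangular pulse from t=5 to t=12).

L{u(t-a)} = e^(-as)/s. L{u(t-5) - u(t-12)} = (e^(-5s) - e^(-12s))/s

Final answer: (e^(-5s) - e^(-12s))/s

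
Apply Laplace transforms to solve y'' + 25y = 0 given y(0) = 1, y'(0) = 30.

L{y''} + 25L{y} = 0. s²Y - s - 30 + 25Y = 0. Y(s² + 25) = s + 30. Y = (s + 30)/(s² + 25). Inverting: y(t) = cos(5t) + 6sin(5t)

Final answer: y(t) = cos(5t) + 6sin(5t)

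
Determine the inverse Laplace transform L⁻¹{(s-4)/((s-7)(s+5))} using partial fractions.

Using partial fractions, f(t) = (3e^(7t) + 9e^(-5t))/12

Final answer: (3e^(7t) + 9e^(-5t))/12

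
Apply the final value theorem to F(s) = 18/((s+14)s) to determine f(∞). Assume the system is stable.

f(∞) = lim_{s→0} sF(s) = lim_{s→0} 18/(s+14) = 9/7

Final answer: 9/7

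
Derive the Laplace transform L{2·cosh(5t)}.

L{cosh(ωt)} = s/(s² - ω²), so L{cosh(5t)} = s/(s² - 25). Then L{2·cosh(5t)} = 2·s/(s² - 25) = 2s/(s² - 25)

Final answer: 2s/(s² - 25)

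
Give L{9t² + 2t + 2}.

L{9t² + 2t + 2} = 9·2/s³ + 2/s² + 2/s = 18/s³ + 2/s² + 2/s

Final answer: 18/s³ + 2/s² + 2/s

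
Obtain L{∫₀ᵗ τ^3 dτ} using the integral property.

L{∫₀ᵗ f(τ)dτ} = F(s)/s with f(t) = t^3. F(s) = 6/s^4, so L{∫₀ᵗ τ^3 dτ} = (6/s^4)/s = 6/s^5. (Check: ∫₀ᵗ τ^3 dτ = t^4/4.)

Final answer: 6/s^5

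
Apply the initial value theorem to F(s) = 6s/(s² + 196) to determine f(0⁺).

f(0⁺) = lim_{s→∞} s·6s/(s² + 196) = lim_{s→∞} 6s²/(s² + 196) = 6

Final answer: 6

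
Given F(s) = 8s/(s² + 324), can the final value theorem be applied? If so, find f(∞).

The final value theorem requires all poles of sF(s) in the left half-plane. sF(s) = 8s²/(s² + 324) has poles at s = ±18i (imaginary axis). Theorem does NOT apply (oscillatory system).

Final answer: Not applicable (oscillatory)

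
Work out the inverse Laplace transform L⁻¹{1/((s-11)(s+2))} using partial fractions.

Decompose: A/(s-11) + B/(s+2). A = 1/13, B = -1/13. f(t) = (e^(11t) - e^(-2t))/13

Final answer: (e^(11t) - e^(-2t))/13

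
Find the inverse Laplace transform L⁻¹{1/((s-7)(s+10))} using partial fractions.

Decompose: A/(s-7) + B/(s+10). A = 1/17, B = -1/17. f(t) = (e^(7t) - e^(-10t))/17

Final answer: (e^(7t) - e^(-10t))/17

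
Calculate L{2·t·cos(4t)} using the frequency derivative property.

L{cos(4t)} = s/(s² + 16). Derivative: d/ds[s/(s² + 16)] = [(s² + 16) - s·2s]/(s² + 16)² = (16 - s²)/(s² + 16)². So L{t·cos(4t)} = -F'(s) = (s² - 16)/(s² + 16)². Then L{2·t·cos(4t)} = 2·(s² - 16)/(s² + 16)²

Final answer: 2·(s² - 16)/(s² + 16)²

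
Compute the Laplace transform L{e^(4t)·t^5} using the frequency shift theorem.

L{e^(at)·t^n} = n!/(s-a)^(n+1), so L{e^(4t)·t^5} = 120/(s-4)^6

Final answer: 120/(s-4)^6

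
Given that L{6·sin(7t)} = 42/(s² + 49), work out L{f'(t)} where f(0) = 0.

L{f'(t)} = s·F(s) - f(0) = s·42/(s² + 49) - 0 = 42s/(s² + 49)

Final answer: 42s/(s² + 49)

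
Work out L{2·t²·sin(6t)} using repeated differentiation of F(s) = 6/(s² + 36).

F(s) = 6/(s² + 36). F'(s) = -12s/(s² + 36)². F''(s) = -12(36 - 3s²)/(s² + 36)³ = (36s² - 432)/(s² + 36)³. So L{t²·sin(6t)} = (-1)² F''(s) = (36s² - 432)/(s² + 36)³. Then L{2·t²·sin(6t)} = 2·(36s² - 432)/(s² + 36)³ = (72s² - 864)/(s² + 36)³

Final answer: (72s² - 864)/(s² + 36)³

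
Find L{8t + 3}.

L{8t + 3} = 8·L{t} + 3·L{1} = 8/s² + 3/s

Final answer: 8/s² + 3/s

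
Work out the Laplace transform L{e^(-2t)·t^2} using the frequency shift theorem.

L{e^(at)·t^n} = n!/(s-a)^(n+1), so L{e^(-2t)·t^2} = 2/(s+2)^3

Final answer: 2/(s+2)^3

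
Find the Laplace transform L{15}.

L{15} = 15 · L{1} = 15/s

Final answer: 15/s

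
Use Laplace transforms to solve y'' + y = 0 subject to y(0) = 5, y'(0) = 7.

L{y''} + 1L{y} = 0. s²Y - 5s - 7 + Y = 0. Y(s² + 1) = 5s + 7. Y = (5s + 7)/(s² + 1). Inverting: y(t) = 5cos(t) + 7sin(t)

Final answer: y(t) = 5cos(t) + 7sin(t)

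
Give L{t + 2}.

L{t + 2} = L{t} + 2·L{1} = 1/s² + 2/s

Final answer: 1/s² + 2/s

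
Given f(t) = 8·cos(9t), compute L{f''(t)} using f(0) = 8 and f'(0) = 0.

F(s) = 8s/(s² + 81). L{f''(t)} = s²F(s) - sf(0) - f'(0) = 8s³/(s² + 81) - 8s = (8s³ - 8s(s² + 81))/(s² + 81) = -648s/(s² + 81)

Final answer: -648s/(s² + 81)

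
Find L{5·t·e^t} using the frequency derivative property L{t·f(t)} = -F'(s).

L{e^t} = 1/(s-1). By frequency derivative: L{t·e^t} = -d/ds[1/(s-1)] = -(-1)/(s-1)² = 1/(s-1)². Then L{5·t·e^t} = 5·1/(s-1)² = 5/(s-1)²

Final answer: 5/(s-1)²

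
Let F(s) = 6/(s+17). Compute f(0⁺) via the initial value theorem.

f(0⁺) = lim_{s→∞} s·6/(s+17) = lim_{s→∞} 6s/(s+17) = 6

Final answer: 6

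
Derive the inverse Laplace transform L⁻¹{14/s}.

L⁻¹{c/s} = c, so L⁻¹{14/s} = 14

Final answer: 14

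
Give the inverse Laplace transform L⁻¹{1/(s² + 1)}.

L⁻¹{1/(s² + 1)} = sin(t)

Final answer: sin(t)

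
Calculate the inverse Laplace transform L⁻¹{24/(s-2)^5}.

L⁻¹{n!/(s-a)^(n+1)} = t^n·e^(at), so L⁻¹{24/(s-2)^5} = t^4·e^(2t)

Final answer: t^4·e^(2t)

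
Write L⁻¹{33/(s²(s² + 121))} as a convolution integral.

33/(s²(s² + 121)) = (1/s²)·(33/(s² + 121)) = L{t}·L{3·sin(11t)}. So f(t) = t*(3·sin(11t)) = ∫₀ᵗ 3τ·sin(11(t-τ)) dτ

Final answer: ∫₀ᵗ 3τ·sin(11(t-τ)) dτ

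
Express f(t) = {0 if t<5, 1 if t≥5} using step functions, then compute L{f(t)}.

f(t) = u(t-5). L{u(t-5)} = e^(-5s)/s, so L{f(t)} = e^(-5s)/s

Final answer: e^(-5s)/s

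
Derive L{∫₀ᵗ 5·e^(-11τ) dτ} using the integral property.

L{∫₀ᵗ f(τ)dτ} = F(s)/s with F(s) = 5/(s+11), so L{∫₀ᵗ 5·e^(-11τ) dτ} = 5/(s(s+11))

Final answer: 5/(s(s+11))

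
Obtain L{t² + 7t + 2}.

L{t² + 7t + 2} = 2/s³ + 7/s² + 2/s = 2/s³ + 7/s² + 2/s

Final answer: 2/s³ + 7/s² + 2/s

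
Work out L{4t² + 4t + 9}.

L{4t² + 4t + 9} = 4·2/s³ + 4/s² + 9/s = 8/s³ + 4/s² + 9/s

Final answer: 8/s³ + 4/s² + 9/s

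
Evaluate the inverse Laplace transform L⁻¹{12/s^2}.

L⁻¹{n!/s^(n+1)} = t^n with n=1. So L⁻¹{1/s^2} = t, and L⁻¹{12/s^2} = (12/1)·t = 12·t

Final answer: 12·t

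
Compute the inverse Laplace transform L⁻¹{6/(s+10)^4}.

L⁻¹{n!/(s-a)^(n+1)} = t^n·e^(at), so L⁻¹{6/(s+10)^4} = t^3·e^(-10t)

Final answer: t^3·e^(-10t)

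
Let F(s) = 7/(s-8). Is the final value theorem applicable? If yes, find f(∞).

sF(s) = 7s/(s-8) has a pole at s = 8 in the right half-plane. Theorem does NOT apply (unstable system; f(t) = 7·e^(8t) grows without bound).

Final answer: Not applicable (unstable)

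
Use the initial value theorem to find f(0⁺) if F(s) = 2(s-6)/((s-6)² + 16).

f(0⁺) = lim_{s→∞} sF(s) = lim_{s→∞} 2s(s-6)/((s-6)² + 16) = 2

Final answer: 2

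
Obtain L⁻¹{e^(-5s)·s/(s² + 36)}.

L⁻¹{s/(s² + 36)} = cos(6t). By the time shift theorem, L⁻¹{e^(-as)F(s)} = u(t-a)f(t-a) with a=5, so L⁻¹{e^(-5s)·s/(s² + 36)} = u(t-5)·cos(6(t-5))

Final answer: u(t-5)·cos(6(t-5))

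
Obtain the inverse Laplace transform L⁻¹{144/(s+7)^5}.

L⁻¹{n!/(s-a)^(n+1)} = t^n·e^(at) with n=4, a=-7. So L⁻¹{24/(s+7)^5} = t^4·e^(-7t), and L⁻¹{144/(s+7)^5} = (144/24)·t^4·e^(-7t) = 6·t^4·e^(-7t)

Final answer: 6·t^4·e^(-7t)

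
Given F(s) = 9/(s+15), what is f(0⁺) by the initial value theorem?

f(0⁺) = lim_{s→∞} s·9/(s+15) = lim_{s→∞} 9s/(s+15) = 9

Final answer: 9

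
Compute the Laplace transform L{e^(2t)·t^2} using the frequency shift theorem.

L{e^(at)·t^n} = n!/(s-a)^(n+1), so L{e^(2t)·t^2} = 2/(s-2)^3

Final answer: 2/(s-2)^3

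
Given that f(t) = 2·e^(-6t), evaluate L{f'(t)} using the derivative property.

f(0) = 2, F(s) = 2/(s+6). L{f'(t)} = s·F(s) - f(0) = 2s/(s+6) - 2 = (2s - 2(s+6))/(s+6) = -12/(s+6)

Final answer: -12/(s+6)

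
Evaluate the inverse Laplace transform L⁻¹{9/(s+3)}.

L⁻¹{1/(s-a)} = e^(at), so L⁻¹{1/(s+3)} = e^(-3t), and L⁻¹{9/(s+3)} = 9·e^(-3t)

Final answer: 9·e^(-3t)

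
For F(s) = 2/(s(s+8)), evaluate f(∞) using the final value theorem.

f(∞) = lim_{s→0} s·2/(s(s+8)) = lim_{s→0} 2/(s+8) = 2/8 = 1/4

Final answer: 1/4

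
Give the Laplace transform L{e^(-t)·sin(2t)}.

L{e^(at)·sin(ωt)} = ω/((s-a)² + ω²), so L{e^(-t)·sin(2t)} = 2/((s+1)² + 4)

Final answer: 2/((s+1)² + 4)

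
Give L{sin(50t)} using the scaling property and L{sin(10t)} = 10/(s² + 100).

Using L{f(at)} = (1/a)F(s/a) with a=5: L{sin(50t)} = (1/5) · 10/((s/5)² + 100) = (1/5) · 10·25/(s² + 2500) = 50/(s² + 2500)

Final answer: 50/(s² + 2500)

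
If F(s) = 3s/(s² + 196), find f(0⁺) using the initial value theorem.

f(0⁺) = lim_{s→∞} s·3s/(s² + 196) = lim_{s→∞} 3s²/(s² + 196) = 3

Final answer: 3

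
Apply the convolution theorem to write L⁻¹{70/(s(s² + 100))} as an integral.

70/(s(s² + 100)) = (1/s)·(70/(s² + 100)) = L{1}·L{7·sin(10t)}. So f(t) = 1*(7·sin(10t)) = ∫₀ᵗ 7·sin(10τ) dτ

Final answer: ∫₀ᵗ 7·sin(10τ) dτ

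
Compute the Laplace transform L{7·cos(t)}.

L{cos(ωt)} = s/(s² + ω²), so L{cos(t)} = s/(s² + 1). Then L{7·cos(t)} = 7·s/(s² + 1) = 7s/(s² + 1)

Final answer: 7s/(s² + 1)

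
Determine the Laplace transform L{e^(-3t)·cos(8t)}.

L{e^(at)·cos(ωt)} = (s-a)/((s-a)² + ω²), so L{e^(-3t)·cos(8t)} = (s+3)/((s+3)² + 64)

Final answer: (s+3)/((s+3)² + 64)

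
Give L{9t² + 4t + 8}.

L{9t² + 4t + 8} = 9·2/s³ + 4/s² + 8/s = 18/s³ + 4/s² + 8/s

Final answer: 18/s³ + 4/s² + 8/s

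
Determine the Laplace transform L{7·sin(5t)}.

L{sin(ωt)} = ω/(s² + ω²), so L{sin(5t)} = 5/(s² + 25). Then L{7·sin(5t)} = 7·5/(s² + 25) = 35/(s² + 25)

Final answer: 35/(s² + 25)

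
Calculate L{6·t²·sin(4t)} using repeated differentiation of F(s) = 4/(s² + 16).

F(s) = 4/(s² + 16). F'(s) = -8s/(s² + 16)². F''(s) = -8(16 - 3s²)/(s² + 16)³ = (24s² - 128)/(s² + 16)³. So L{t²·sin(4t)} = (-1)² F''(s) = (24s² - 128)/(s² + 16)³. Then L{6·t²·sin(4t)} = 6·(24s² - 128)/(s² + 16)³ = (144s² - 768)/(s² + 16)³

Final answer: (144s² - 768)/(s² + 16)³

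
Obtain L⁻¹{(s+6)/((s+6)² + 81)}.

Using frequency shift: L⁻¹{(s-a)/((s-a)² + b²)} = e^(at)cos(bt). Here a=-6, b=9

Final answer: e^(-6t)·cos(9t)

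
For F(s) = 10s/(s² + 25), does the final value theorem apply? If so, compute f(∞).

The final value theorem requires all poles of sF(s) in the left half-plane. sF(s) = 10s²/(s² + 25) has poles at s = ±5i (imaginary axis). Theorem does NOT apply (oscillatory system).

Final answer: Not applicable (oscillatory)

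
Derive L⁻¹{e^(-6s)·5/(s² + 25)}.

L⁻¹{5/(s² + 25)} = sin(5t). By the time shift theorem, L⁻¹{e^(-as)F(s)} = u(t-a)f(t-a) with a=6, so L⁻¹{e^(-6s)·5/(s² + 25)} = u(t-6)·sin(5(t-6))

Final answer: u(t-6)·sin(5(t-6))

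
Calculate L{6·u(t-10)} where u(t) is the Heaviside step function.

L{u(t-a)} = e^(-as)/s. Here a=10, so L{u(t-10)} = e^(-10s)/s, and L{6·u(t-10)} = 6·e^(-10s)/s

Final answer: 6·e^(-10s)/s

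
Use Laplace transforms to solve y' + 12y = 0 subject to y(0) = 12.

L{y'} + 12L{y} = 0. sY - 12 + 12Y = 0. Y(s+12) = 12. Y = 12/(s+12)

Final answer: y(t) = 12e^(-12t)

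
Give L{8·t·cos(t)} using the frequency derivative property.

L{cos(t)} = s/(s² + 1). Derivative: d/ds[s/(s² + 1)] = [(s² + 1) - s·2s]/(s² + 1)² = (1 - s²)/(s² + 1)². So L{t·cos(t)} = -F'(s) = (s² - 1)/(s² + 1)². Then L{8·t·cos(t)} = 8·(s² - 1)/(s² + 1)²

Final answer: 8·(s² - 1)/(s² + 1)²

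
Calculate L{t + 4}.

L{t + 4} = L{t} + 4·L{1} = 1/s² + 4/s

Final answer: 1/s² + 4/s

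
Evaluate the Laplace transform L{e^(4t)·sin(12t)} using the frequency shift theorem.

Frequency shift: L{e^(at)f(t)} = F(s-a). L{e^(4t)·sin(12t)} = 12/((s-4)² + 144)

Final answer: 12/((s-4)² + 144)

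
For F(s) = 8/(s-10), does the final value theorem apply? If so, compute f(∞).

sF(s) = 8s/(s-10) has a pole at s = 10 in the right half-plane. Theorem does NOT apply (unstable system; f(t) = 8·e^(10t) grows without bound).

Final answer: Not applicable (unstable)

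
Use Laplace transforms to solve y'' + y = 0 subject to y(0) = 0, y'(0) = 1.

L{y''} + 1L{y} = 0. s²Y - 0 - 1 + Y = 0. Y(s² + 1) = 1. Y = (1)/(s² + 1). Inverting: y(t) = sin(t)

Final answer: y(t) = sin(t)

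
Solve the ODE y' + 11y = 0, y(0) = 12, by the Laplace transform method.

L{y'} + 11L{y} = 0. sY - 12 + 11Y = 0. Y(s+11) = 12. Y = 12/(s+11)

Final answer: y(t) = 12e^(-11t)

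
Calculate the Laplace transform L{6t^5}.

L{6t^5} = 6 · L{t^5} = 6 · 120/s^6 = 720/s^6

Final answer: 720/s^6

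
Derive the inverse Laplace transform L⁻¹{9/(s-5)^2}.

L⁻¹{n!/(s-a)^(n+1)} = t^n·e^(at) with n=1, a=5. So L⁻¹{1/(s-5)^2} = t·e^(5t), and L⁻¹{9/(s-5)^2} = (9/1)·t·e^(5t) = 9·t·e^(5t)

Final answer: 9·t·e^(5t)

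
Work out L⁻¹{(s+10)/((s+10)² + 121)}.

Using frequency shift: L⁻¹{(s-a)/((s-a)² + b²)} = e^(at)cos(bt). Here a=-10, b=11

Final answer: e^(-10t)·cos(11t)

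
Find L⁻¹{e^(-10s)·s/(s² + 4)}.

L⁻¹{s/(s² + 4)} = cos(2t). By the time shift theorem, L⁻¹{e^(-as)F(s)} = u(t-a)f(t-a) with a=10, so L⁻¹{e^(-10s)·s/(s² + 4)} = u(t-10)·cos(2(t-10))

Final answer: u(t-10)·cos(2(t-10))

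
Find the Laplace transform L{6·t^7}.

L{t^n} = n!/s^(n+1), so L{t^7} = 5040/s^8. Then L{6·t^7} = 6·5040/s^8 = 30240/s^8

Final answer: 30240/s^8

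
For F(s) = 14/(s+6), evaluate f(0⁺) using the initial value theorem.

f(0⁺) = lim_{s→∞} s·14/(s+6) = lim_{s→∞} 14s/(s+6) = 14

Final answer: 14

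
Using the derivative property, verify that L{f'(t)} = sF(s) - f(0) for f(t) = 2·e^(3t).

f'(t) = 6e^(3t). Direct: L{f'(t)} = 6/(s-3). Property: s·2/(s-3) - 2 = (2s - 2(s-3))/(s-3) = 6/(s-3). ✓

Final answer: 6/(s-3)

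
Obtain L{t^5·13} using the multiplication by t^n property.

L{13} = 13/s. d^1/ds^1[1/s] = -1/s². d^2/ds^2[1/s] = 2/s^3. d^3/ds^3[1/s] = -6/s^4. d^4/ds^4[1/s] = 24/s^5. d^5/ds^5[1/s] = -120/s^6. So L{t^5} = (-1)^{5}·-120/s^6 = 120/s^6. Then L{t^5·13} = 13·120/s^6 = 1560/s^6

Final answer: 1560/s^6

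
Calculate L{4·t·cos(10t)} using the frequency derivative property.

L{cos(10t)} = s/(s² + 100). Derivative: d/ds[s/(s² + 100)] = [(s² + 100) - s·2s]/(s² + 100)² = (100 - s²)/(s² + 100)². So L{t·cos(10t)} = -F'(s) = (s² - 100)/(s² + 100)². Then L{4·t·cos(10t)} = 4·(s² - 100)/(s² + 100)²

Final answer: 4·(s² - 100)/(s² + 100)²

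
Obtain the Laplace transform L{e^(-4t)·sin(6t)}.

L{e^(at)·sin(ωt)} = ω/((s-a)² + ω²), so L{e^(-4t)·sin(6t)} = 6/((s+4)² + 36)

Final answer: 6/((s+4)² + 36)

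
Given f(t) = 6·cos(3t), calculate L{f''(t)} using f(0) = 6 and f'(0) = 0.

F(s) = 6s/(s² + 9). L{f''(t)} = s²F(s) - sf(0) - f'(0) = 6s³/(s² + 9) - 6s = (6s³ - 6s(s² + 9))/(s² + 9) = -54s/(s² + 9)

Final answer: -54s/(s² + 9)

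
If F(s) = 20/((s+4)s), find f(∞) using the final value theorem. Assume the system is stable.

f(∞) = lim_{s→0} sF(s) = lim_{s→0} 20/(s+4) = 5

Final answer: 5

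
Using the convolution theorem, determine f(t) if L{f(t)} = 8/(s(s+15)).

8/(s(s+15)) = (8/s)·(1/(s+15)) = L{8}·L{e^(-15t)}. By convolution, f(t) = 8*e^(-15t) = ∫₀ᵗ 8·e^(-15τ) dτ = 8·(1 - e^(-15t))/15

Final answer: 8·(1 - e^(-15t))/15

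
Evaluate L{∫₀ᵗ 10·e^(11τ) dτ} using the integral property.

L{∫₀ᵗ f(τ)dτ} = F(s)/s with F(s) = 10/(s-11), so L{∫₀ᵗ 10·e^(11τ) dτ} = 10/(s(s-11))

Final answer: 10/(s(s-11))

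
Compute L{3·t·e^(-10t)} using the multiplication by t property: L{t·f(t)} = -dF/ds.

Using L{t^n·e^(at)} = n!/(s-a)^(n+1), L{t·e^(-10t)} = 1/(s+10)^2, so L{3·t·e^(-10t)} = 3·1/(s+10)^2 = 3/(s+10)^2

Final answer: 3/(s+10)^2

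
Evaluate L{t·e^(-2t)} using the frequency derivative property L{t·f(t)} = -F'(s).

L{e^(-2t)} = 1/(s+2). By frequency derivative: L{t·e^(-2t)} = -d/ds[1/(s+2)] = -(-1)/(s+2)² = 1/(s+2)²

Final answer: 1/(s+2)²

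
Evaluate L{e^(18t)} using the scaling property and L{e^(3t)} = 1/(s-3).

Using L{f(at)} = (1/a)F(s/a) with a=6 and f(t) = e^(3t): L{e^(18t)} = (1/6) · 1/((s/6)-3) = (1/6) · 6/(s-18) = 1/(s-18)

Final answer: 1/(s-18)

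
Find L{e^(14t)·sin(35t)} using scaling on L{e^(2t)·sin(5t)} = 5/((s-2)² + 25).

Scaling with a=7: L{e^(14t)·sin(35t)} = (1/7) · 5/((s/7-2)² + 25). Simplifying: 35/((s-14)² + 1225)

Final answer: 35/((s-14)² + 1225)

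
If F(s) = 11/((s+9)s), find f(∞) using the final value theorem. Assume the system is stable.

f(∞) = lim_{s→0} sF(s) = lim_{s→0} 11/(s+9) = 11/9

Final answer: 11/9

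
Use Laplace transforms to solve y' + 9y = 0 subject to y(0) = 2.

L{y'} + 9L{y} = 0. sY - 2 + 9Y = 0. Y(s+9) = 2. Y = 2/(s+9)

Final answer: y(t) = 2e^(-9t)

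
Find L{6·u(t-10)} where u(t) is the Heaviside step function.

L{u(t-a)} = e^(-as)/s. Here a=10, so L{u(t-10)} = e^(-10s)/s, and L{6·u(t-10)} = 6·e^(-10s)/s

Final answer: 6·e^(-10s)/s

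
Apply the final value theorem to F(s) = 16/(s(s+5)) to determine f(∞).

f(∞) = lim_{s→0} s·16/(s(s+5)) = lim_{s→0} 16/(s+5) = 16/5 = 16/5

Final answer: 16/5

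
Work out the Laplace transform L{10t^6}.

L{10t^6} = 10 · L{t^6} = 10 · 720/s^7 = 7200/s^7

Final answer: 7200/s^7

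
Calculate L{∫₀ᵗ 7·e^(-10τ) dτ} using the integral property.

L{∫₀ᵗ f(τ)dτ} = F(s)/s with F(s) = 7/(s+10), so L{∫₀ᵗ 7·e^(-10τ) dτ} = 7/(s(s+10))

Final answer: 7/(s(s+10))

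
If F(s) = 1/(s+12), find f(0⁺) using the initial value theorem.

f(0⁺) = lim_{s→∞} s·1/(s+12) = lim_{s→∞} s/(s+12) = 1

Final answer: 1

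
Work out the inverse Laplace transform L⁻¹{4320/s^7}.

L⁻¹{n!/s^(n+1)} = t^n with n=6. So L⁻¹{720/s^7} = t^6, and L⁻¹{4320/s^7} = (4320/720)·t^6 = 6·t^6

Final answer: 6·t^6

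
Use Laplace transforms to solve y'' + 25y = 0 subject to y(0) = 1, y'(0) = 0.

L{y''} + 25L{y} = 0. s²Y - s - 0 + 25Y = 0. Y(s² + 25) = s. Y = (s)/(s² + 25). Inverting: y(t) = cos(5t)

Final answer: y(t) = cos(5t)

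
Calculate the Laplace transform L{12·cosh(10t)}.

L{cosh(ωt)} = s/(s² - ω²), so L{cosh(10t)} = s/(s² - 100). Then L{12·cosh(10t)} = 12·s/(s² - 100) = 12s/(s² - 100)

Final answer: 12s/(s² - 100)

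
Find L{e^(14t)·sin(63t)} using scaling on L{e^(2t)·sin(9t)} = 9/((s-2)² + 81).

Scaling with a=7: L{e^(14t)·sin(63t)} = (1/7) · 9/((s/7-2)² + 81). Simplifying: 63/((s-14)² + 3969)

Final answer: 63/((s-14)² + 3969)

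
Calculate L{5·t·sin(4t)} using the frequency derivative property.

L{sin(4t)} = 4/(s² + 16). By L{t·f(t)} = -F'(s): -d/ds[4/(s² + 16)] = -(4)·(-2s)/(s² + 16)² = 8s/(s² + 16)². Then L{5·t·sin(4t)} = 5·8s/(s² + 16)² = 40s/(s² + 16)²

Final answer: 40s/(s² + 16)²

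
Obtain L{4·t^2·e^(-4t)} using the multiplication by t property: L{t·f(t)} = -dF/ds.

Using L{t^n·e^(at)} = n!/(s-a)^(n+1), L{t^2·e^(-4t)} = 2/(s+4)^3, so L{4·t^2·e^(-4t)} = 4·2/(s+4)^3 = 8/(s+4)^3

Final answer: 8/(s+4)^3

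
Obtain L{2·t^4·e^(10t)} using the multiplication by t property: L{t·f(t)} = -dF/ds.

Using L{t^n·e^(at)} = n!/(s-a)^(n+1), L{t^4·e^(10t)} = 24/(s-10)^5, so L{2·t^4·e^(10t)} = 2·24/(s-10)^5 = 48/(s-10)^5

Final answer: 48/(s-10)^5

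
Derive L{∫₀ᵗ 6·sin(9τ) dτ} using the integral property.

L{∫₀ᵗ f(τ)dτ} = F(s)/s with F(s) = 54/(s² + 81), so the result is (54/(s² + 81))/s = 54/(s(s² + 81))

Final answer: 54/(s(s² + 81))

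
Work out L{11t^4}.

L{t^n} = n!/s^(n+1). So L{11t^4} = 11·4!/s^5 = 264/s^5

Final answer: 264/s^5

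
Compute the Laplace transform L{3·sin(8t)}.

L{sin(ωt)} = ω/(s² + ω²), so L{sin(8t)} = 8/(s² + 64). Then L{3·sin(8t)} = 3·8/(s² + 64) = 24/(s² + 64)

Final answer: 24/(s² + 64)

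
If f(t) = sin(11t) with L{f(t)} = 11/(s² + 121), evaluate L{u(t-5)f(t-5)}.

Time shift theorem: L{u(t-a)f(t-a)} = e^(-as)F(s). Here a=5, F(s) = 11/(s² + 121), so L{u(t-5)f(t-5)} = e^(-5s)·11/(s² + 121)

Final answer: e^(-5s)·11/(s² + 121)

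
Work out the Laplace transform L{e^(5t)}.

L{e^(at)} = 1/(s-a), so L{e^(5t)} = 1/(s-5)

Final answer: 1/(s-5)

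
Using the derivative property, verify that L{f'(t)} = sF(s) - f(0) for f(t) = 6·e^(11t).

f'(t) = 66e^(11t). Direct: L{f'(t)} = 66/(s-11). Property: s·6/(s-11) - 6 = (6s - 6(s-11))/(s-11) = 66/(s-11). ✓

Final answer: 66/(s-11)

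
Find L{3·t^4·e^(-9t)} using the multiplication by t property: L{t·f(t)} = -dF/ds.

Using L{t^n·e^(at)} = n!/(s-a)^(n+1), L{t^4·e^(-9t)} = 24/(s+9)^5, so L{3·t^4·e^(-9t)} = 3·24/(s+9)^5 = 72/(s+9)^5

Final answer: 72/(s+9)^5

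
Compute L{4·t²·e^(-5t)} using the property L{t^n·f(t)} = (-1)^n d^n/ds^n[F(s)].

L{e^(-5t)} = 1/(s+5). d/ds[1/(s+5)] = -1/(s+5)². d²/ds²[1/(s+5)] = 2/(s+5)³. So L{t²·e^(-5t)} = (-1)² · 2/(s+5)³ = 2/(s+5)³. Then L{4·t²·e^(-5t)} = 4·2/(s+5)³ = 8/(s+5)³

Final answer: 8/(s+5)³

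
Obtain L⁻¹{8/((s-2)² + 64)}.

Form: b/((s-a)² + b²) → e^(at)sin(bt). With a=2, b=8

Final answer: e^(2t)·sin(8t)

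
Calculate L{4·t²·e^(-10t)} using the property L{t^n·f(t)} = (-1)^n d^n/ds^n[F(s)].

L{e^(-10t)} = 1/(s+10). d/ds[1/(s+10)] = -1/(s+10)². d²/ds²[1/(s+10)] = 2/(s+10)³. So L{t²·e^(-10t)} = (-1)² · 2/(s+10)³ = 2/(s+10)³. Then L{4·t²·e^(-10t)} = 4·2/(s+10)³ = 8/(s+10)³

Final answer: 8/(s+10)³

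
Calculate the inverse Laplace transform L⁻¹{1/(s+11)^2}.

L⁻¹{n!/(s-a)^(n+1)} = t^n·e^(at) with n=1, a=-11. So L⁻¹{1/(s+11)^2} = t·e^(-11t)

Final answer: t·e^(-11t)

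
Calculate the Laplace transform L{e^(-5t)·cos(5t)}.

L{e^(at)·cos(ωt)} = (s-a)/((s-a)² + ω²), so L{e^(-5t)·cos(5t)} = (s+5)/((s+5)² + 25)

Final answer: (s+5)/((s+5)² + 25)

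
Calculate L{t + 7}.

L{t + 7} = L{t} + 7·L{1} = 1/s² + 7/s

Final answer: 1/s² + 7/s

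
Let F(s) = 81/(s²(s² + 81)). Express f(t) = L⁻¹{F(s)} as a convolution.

81/(s²(s² + 81)) = (1/s²)·(81/(s² + 81)) = L{t}·L{9·sin(9t)}. So f(t) = t*(9·sin(9t)) = ∫₀ᵗ 9τ·sin(9(t-τ)) dτ

Final answer: ∫₀ᵗ 9τ·sin(9(t-τ)) dτ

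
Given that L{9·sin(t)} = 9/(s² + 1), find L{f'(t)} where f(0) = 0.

L{f'(t)} = s·F(s) - f(0) = s·9/(s² + 1) - 0 = 9s/(s² + 1)

Final answer: 9s/(s² + 1)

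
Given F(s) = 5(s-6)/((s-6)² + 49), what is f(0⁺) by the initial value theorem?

f(0⁺) = lim_{s→∞} sF(s) = lim_{s→∞} 5s(s-6)/((s-6)² + 49) = 5

Final answer: 5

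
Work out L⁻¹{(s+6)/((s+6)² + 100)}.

Using frequency shift: L⁻¹{(s-a)/((s-a)² + b²)} = e^(at)cos(bt). Here a=-6, b=10

Final answer: e^(-6t)·cos(10t)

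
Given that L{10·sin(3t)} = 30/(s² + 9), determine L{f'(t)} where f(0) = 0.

L{f'(t)} = s·F(s) - f(0) = s·30/(s² + 9) - 0 = 30s/(s² + 9)

Final answer: 30s/(s² + 9)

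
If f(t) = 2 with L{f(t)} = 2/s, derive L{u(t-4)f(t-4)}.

Time shift theorem: L{u(t-a)f(t-a)} = e^(-as)F(s). Here a=4, F(s) = 2/s, so L{u(t-4)f(t-4)} = e^(-4s)·2/s

Final answer: e^(-4s)·2/s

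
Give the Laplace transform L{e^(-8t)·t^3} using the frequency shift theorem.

L{e^(at)·t^n} = n!/(s-a)^(n+1), so L{e^(-8t)·t^3} = 6/(s+8)^4

Final answer: 6/(s+8)^4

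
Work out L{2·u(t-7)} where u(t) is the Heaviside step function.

L{u(t-a)} = e^(-as)/s. Here a=7, so L{u(t-7)} = e^(-7s)/s, and L{2·u(t-7)} = 2·e^(-7s)/s

Final answer: 2·e^(-7s)/s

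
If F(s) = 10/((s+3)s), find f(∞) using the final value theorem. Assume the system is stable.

f(∞) = lim_{s→0} sF(s) = lim_{s→0} 10/(s+3) = 10/3

Final answer: 10/3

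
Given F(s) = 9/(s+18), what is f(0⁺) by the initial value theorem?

f(0⁺) = lim_{s→∞} s·9/(s+18) = lim_{s→∞} 9s/(s+18) = 9

Final answer: 9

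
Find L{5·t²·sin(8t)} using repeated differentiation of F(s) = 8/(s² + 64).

F(s) = 8/(s² + 64). F'(s) = -16s/(s² + 64)². F''(s) = -16(64 - 3s²)/(s² + 64)³ = (48s² - 1024)/(s² + 64)³. So L{t²·sin(8t)} = (-1)² F''(s) = (48s² - 1024)/(s² + 64)³. Then L{5·t²·sin(8t)} = 5·(48s² - 1024)/(s² + 64)³ = (240s² - 5120)/(s² + 64)³

Final answer: (240s² - 5120)/(s² + 64)³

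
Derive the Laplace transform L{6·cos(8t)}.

L{cos(ωt)} = s/(s² + ω²), so L{cos(8t)} = s/(s² + 64). Then L{6·cos(8t)} = 6·s/(s² + 64) = 6s/(s² + 64)

Final answer: 6s/(s² + 64)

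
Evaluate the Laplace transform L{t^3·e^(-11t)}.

L{t^n·e^(at)} = n!/(s-a)^(n+1), so L{t^3·e^(-11t)} = 6/(s+11)^4

Final answer: 6/(s+11)^4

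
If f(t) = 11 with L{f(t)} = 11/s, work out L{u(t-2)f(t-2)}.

Time shift theorem: L{u(t-a)f(t-a)} = e^(-as)F(s). Here a=2, F(s) = 11/s, so L{u(t-2)f(t-2)} = e^(-2s)·11/s

Final answer: e^(-2s)·11/s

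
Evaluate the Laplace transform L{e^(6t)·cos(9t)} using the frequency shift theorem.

Frequency shift: L{e^(at)f(t)} = F(s-a). L{e^(6t)·cos(9t)} = (s-6)/((s-6)² + 81)

Final answer: (s-6)/((s-6)² + 81)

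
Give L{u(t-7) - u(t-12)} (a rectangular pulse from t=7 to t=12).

L{u(t-a)} = e^(-as)/s. L{u(t-7) - u(t-12)} = (e^(-7s) - e^(-12s))/s

Final answer: (e^(-7s) - e^(-12s))/s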